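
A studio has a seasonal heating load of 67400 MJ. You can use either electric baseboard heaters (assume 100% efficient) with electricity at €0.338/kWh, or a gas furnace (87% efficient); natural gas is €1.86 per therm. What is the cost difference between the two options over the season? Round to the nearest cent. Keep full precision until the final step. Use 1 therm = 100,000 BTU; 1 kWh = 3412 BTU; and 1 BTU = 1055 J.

Heat load = 67400 MJ = 67,400,000,000 J / 1055 = 63,886,256 BTU
Gas: input = 63,886,256 / 0.87 = 73,432,478 BTU = 734.3 therm → 734.3 × €1.86 = €1,365.84
Electric: 63,886,256 BTU / 3412 = 18,720 kWh → × €0.338 = €6,328.71
Difference = |€1,365.84 − €6,328.71| = €4,962.86

€4962.86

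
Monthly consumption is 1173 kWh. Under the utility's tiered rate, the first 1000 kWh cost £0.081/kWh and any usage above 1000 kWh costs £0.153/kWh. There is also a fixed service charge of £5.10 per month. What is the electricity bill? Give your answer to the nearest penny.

First 1000 kWh × £0.081 = £81.00
Remaining 173 kWh × £0.153 = £26.47
Energy charge = £107.47; + service £5.10 = £112.57

£112.57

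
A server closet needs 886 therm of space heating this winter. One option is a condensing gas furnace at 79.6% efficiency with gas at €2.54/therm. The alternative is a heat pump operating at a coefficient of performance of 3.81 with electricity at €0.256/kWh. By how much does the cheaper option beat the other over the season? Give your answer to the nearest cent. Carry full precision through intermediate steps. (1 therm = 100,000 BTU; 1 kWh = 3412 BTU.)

Heat load = 886 therm × 100,000 = 88,600,000 BTU
Gas: input = 88,600,000 / 0.796 = 111,306,533 BTU = 1,113 therm → 1,113 × €2.54 = €2,827.19
Heat pump: 88,600,000 BTU / 3412 = 25,970 kWh heat; / 3.81 = 6,816 kWh in → × €0.256 = €1,744.78
Difference = |€2,827.19 − €1,744.78| = €1,082.41

€1082.41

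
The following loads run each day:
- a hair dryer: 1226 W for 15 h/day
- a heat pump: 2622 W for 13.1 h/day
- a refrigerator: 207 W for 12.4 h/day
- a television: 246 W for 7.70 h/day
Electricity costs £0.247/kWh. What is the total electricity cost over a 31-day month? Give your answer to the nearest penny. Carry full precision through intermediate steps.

£437.97

hair dryer: 1226 W × 15 h × 31 d = 570,090 Wh = 570.1 kWh
heat pump: 2622 W × 13.1 h × 31 d = 1,064,794 Wh = 1,065 kWh
refrigerator: 207 W × 12.4 h × 31 d = 79,571 Wh = 79.57 kWh
television: 246 W × 7.70 h × 31 d = 58,720 Wh = 58.72 kWh
Total energy = 570.1 + 1,065 + 79.57 + 58.72 = 1,773 kWh
Cost = 1,773 kWh × £0.247 = £437.97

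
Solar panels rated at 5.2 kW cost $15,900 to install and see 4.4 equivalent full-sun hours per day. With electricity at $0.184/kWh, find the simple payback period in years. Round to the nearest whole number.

10 years

Daily generation = 5.2 kW × 4.4 h = 22.88 kWh
Annual generation = 22.88 × 365 = 8351.2 kWh
Annual savings = 8351.2 × $0.184 = $1,536.62
Payback = $15,900 / $1,536.62 = 10.3 years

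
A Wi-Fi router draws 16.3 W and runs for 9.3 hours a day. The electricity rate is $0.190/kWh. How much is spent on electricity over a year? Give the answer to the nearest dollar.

Energy = 16.3 W × 9.3 h/day × 365 days = 55,330 Wh = 55.33 kWh
Cost = 55.33 kWh × $0.190/kWh = $10.51 ≈ $11

$11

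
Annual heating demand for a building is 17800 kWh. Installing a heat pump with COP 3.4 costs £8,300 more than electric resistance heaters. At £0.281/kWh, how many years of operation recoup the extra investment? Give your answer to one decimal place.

Resistance: 17800 kWh × £0.281 = £5,001.80/yr
Heat pump: 17800 / 3.4 = 5235 kWh in → × £0.281 = £1,471.12/yr
Annual savings = £3,530.68
Payback = £8,300 / £3,530.68 = 2.35 years

2.4 years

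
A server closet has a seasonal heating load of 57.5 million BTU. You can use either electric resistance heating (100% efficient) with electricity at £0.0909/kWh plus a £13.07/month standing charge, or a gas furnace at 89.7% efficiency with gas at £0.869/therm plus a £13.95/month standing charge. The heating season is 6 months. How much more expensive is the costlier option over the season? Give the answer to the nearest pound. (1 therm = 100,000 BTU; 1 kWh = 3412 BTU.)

£970

Heat load = 57.5 × 10⁶ BTU = 57,500,000 BTU
Gas: input = 57,500,000 / 0.897 = 64,102,564 BTU = 641 therm → 641 × £0.869 = £557.05; + 6 × £13.95 standing = £640.75
Electric: 57,500,000 BTU / 3412 = 16,850 kWh → × £0.0909 = £1,531.87; + 6 × £13.07 standing = £1,610.29
Difference = |£640.75 − £1,610.29| = £969.54 ≈ £970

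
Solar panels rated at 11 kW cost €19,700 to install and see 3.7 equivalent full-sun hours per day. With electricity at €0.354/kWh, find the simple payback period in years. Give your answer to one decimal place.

Daily generation = 11 kW × 3.7 h = 40.7 kWh
Annual generation = 40.7 × 365 = 14856 kWh
Annual savings = 14856 × €0.354 = €5,258.85
Payback = €19,700 / €5,258.85 = 3.75 years

3.7 years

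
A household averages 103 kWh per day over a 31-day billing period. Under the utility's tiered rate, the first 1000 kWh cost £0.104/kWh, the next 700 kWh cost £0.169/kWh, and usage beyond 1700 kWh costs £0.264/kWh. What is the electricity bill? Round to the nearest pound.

£616

Usage = 103 kWh/day × 31 days = 3193 kWh
First 1000 kWh × £0.104 = £104.00
Next 700 kWh × £0.169 = £118.30
Remaining 1493 kWh × £0.264 = £394.15
Total = £616.45 ≈ £616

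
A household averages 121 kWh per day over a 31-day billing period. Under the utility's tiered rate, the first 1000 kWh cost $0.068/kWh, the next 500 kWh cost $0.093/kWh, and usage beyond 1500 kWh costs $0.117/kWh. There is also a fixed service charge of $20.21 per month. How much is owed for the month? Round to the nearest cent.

Usage = 121 kWh/day × 31 days = 3751 kWh
First 1000 kWh × $0.068 = $68.00
Next 500 kWh × $0.093 = $46.50
Remaining 2251 kWh × $0.117 = $263.37
Energy charge = $377.87; + service $20.21 = $398.08

$398.08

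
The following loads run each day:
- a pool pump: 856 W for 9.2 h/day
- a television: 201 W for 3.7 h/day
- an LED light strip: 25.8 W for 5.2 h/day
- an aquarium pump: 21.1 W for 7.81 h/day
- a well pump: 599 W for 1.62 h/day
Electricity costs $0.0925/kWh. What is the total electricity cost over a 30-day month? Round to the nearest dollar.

$27

pool pump: 856 W × 9.2 h × 30 d = 236,256 Wh = 236.3 kWh
television: 201 W × 3.7 h × 30 d = 22,311 Wh = 22.31 kWh
LED light strip: 25.8 W × 5.2 h × 30 d = 4,025 Wh = 4.025 kWh
aquarium pump: 21.1 W × 7.81 h × 30 d = 4,944 Wh = 4.944 kWh
well pump: 599 W × 1.62 h × 30 d = 29,111 Wh = 29.11 kWh
Total energy = 236.3 + 22.31 + 4.025 + 4.944 + 29.11 = 296.6 kWh
Cost = 296.6 kWh × $0.0925 = $27.44 ≈ $27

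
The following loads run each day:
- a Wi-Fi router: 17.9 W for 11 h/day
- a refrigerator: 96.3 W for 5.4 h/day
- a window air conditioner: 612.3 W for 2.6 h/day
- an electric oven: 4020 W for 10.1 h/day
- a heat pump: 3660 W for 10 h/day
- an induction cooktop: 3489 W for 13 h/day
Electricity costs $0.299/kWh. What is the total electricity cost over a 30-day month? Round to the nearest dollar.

Wi-Fi router: 17.9 W × 11 h × 30 d = 5,907 Wh = 5.907 kWh
refrigerator: 96.3 W × 5.4 h × 30 d = 15,601 Wh = 15.6 kWh
window air conditioner: 612.3 W × 2.6 h × 30 d = 47,759 Wh = 47.76 kWh
electric oven: 4020 W × 10.1 h × 30 d = 1,218,060 Wh = 1,218 kWh
heat pump: 3660 W × 10 h × 30 d = 1,098,000 Wh = 1,098 kWh
induction cooktop: 3489 W × 13 h × 30 d = 1,360,710 Wh = 1,361 kWh
Total energy = 5.907 + 15.6 + 47.76 + 1,218 + 1,098 + 1,361 = 3,746 kWh
Cost = 3,746 kWh × $0.299 = $1,120.07 ≈ $1120

$1120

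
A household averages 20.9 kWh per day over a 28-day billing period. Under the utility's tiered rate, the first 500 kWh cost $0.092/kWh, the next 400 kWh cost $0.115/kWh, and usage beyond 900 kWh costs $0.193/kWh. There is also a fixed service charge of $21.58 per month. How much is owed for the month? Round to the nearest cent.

Usage = 20.9 kWh/day × 28 days = 585.2 kWh
First 500 kWh × $0.092 = $46.00
Next 85.2 kWh × $0.115 = $9.80
Remaining tier: 0 kWh (not reached)
Energy charge = $55.80; + service $21.58 = $77.38

$77.38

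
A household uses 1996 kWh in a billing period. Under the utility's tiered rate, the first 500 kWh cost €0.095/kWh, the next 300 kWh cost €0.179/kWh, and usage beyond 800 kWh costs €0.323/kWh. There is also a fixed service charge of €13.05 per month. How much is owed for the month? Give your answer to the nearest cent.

First 500 kWh × €0.095 = €47.50
Next 300 kWh × €0.179 = €53.70
Remaining 1196 kWh × €0.323 = €386.31
Energy charge = €487.51; + service €13.05 = €500.56

€500.56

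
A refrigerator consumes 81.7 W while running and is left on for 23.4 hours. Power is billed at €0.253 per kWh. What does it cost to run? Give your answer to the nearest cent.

€0.48

Energy = 81.7 W × 23.4 h = 1,912 Wh = 1.912 kWh
Cost = 1.912 kWh × €0.253/kWh = €0.48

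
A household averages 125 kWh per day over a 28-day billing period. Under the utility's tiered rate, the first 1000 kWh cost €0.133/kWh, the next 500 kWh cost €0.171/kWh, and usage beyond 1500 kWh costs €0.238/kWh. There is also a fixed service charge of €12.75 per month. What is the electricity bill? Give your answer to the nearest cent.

Usage = 125 kWh/day × 28 days = 3500 kWh
First 1000 kWh × €0.133 = €133.00
Next 500 kWh × €0.171 = €85.50
Remaining 2000 kWh × €0.238 = €476.00
Energy charge = €694.50; + service €12.75 = €707.25

€707.25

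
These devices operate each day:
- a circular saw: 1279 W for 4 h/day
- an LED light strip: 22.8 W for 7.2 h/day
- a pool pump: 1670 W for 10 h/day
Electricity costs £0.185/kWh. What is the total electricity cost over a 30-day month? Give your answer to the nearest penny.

circular saw: 1279 W × 4 h × 30 d = 153,480 Wh = 153.5 kWh
LED light strip: 22.8 W × 7.2 h × 30 d = 4,925 Wh = 4.925 kWh
pool pump: 1670 W × 10 h × 30 d = 501,000 Wh = 501 kWh
Total energy = 153.5 + 4.925 + 501 = 659.4 kWh
Cost = 659.4 kWh × £0.185 = £121.99

£121.99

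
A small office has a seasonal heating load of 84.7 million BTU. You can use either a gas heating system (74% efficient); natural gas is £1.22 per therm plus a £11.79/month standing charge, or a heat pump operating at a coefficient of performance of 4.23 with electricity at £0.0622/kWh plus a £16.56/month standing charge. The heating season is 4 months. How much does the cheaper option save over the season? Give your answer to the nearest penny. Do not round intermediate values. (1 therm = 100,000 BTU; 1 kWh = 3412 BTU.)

£1012.30

Heat load = 84.7 × 10⁶ BTU = 84,700,000 BTU
Gas: input = 84,700,000 / 0.740 = 114,459,459 BTU = 1,145 therm → 1,145 × £1.22 = £1,396.41; + 4 × £11.79 standing = £1,443.57
Heat pump: 84,700,000 BTU / 3412 = 24,820 kWh heat; / 4.23 = 5,869 kWh in → × £0.0622 = £365.03; + 4 × £16.56 standing = £431.27
Difference = |£1,443.57 − £431.27| = £1,012.30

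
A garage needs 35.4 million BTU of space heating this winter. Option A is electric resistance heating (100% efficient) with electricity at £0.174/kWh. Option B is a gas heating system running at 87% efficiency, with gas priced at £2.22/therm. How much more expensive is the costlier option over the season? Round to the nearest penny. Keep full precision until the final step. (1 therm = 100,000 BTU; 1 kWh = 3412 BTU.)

Heat load = 35.4 × 10⁶ BTU = 35,400,000 BTU
Gas: input = 35,400,000 / 0.87 = 40,689,655 BTU = 406.9 therm → 406.9 × £2.22 = £903.31
Electric: 35,400,000 BTU / 3412 = 10,380 kWh → × £0.174 = £1,805.28
Difference = |£903.31 − £1,805.28| = £901.97

£901.97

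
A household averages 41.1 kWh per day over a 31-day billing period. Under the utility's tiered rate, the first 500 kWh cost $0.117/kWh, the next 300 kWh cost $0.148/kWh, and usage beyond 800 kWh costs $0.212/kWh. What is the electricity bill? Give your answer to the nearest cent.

$203.41

Usage = 41.1 kWh/day × 31 days = 1274.1 kWh
First 500 kWh × $0.117 = $58.50
Next 300 kWh × $0.148 = $44.40
Remaining 474.1 kWh × $0.212 = $100.51
Total = $203.41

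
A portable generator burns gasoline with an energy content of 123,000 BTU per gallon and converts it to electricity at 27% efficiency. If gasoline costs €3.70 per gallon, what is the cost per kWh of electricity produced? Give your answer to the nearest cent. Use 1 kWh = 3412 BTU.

Electrical output per gallon = 123,000 BTU × 0.27 / 3412 BTU/kWh = 9.733 kWh
Cost per kWh = €3.70 / 9.733 kWh = €0.380

€0.38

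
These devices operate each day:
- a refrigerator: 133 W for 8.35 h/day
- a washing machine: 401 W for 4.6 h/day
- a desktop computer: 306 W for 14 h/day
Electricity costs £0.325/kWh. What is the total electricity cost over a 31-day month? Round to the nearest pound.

£73

refrigerator: 133 W × 8.35 h × 31 d = 34,427 Wh = 34.43 kWh
washing machine: 401 W × 4.6 h × 31 d = 57,183 Wh = 57.18 kWh
desktop computer: 306 W × 14 h × 31 d = 132,804 Wh = 132.8 kWh
Total energy = 34.43 + 57.18 + 132.8 = 224.4 kWh
Cost = 224.4 kWh × £0.325 = £72.93 ≈ £73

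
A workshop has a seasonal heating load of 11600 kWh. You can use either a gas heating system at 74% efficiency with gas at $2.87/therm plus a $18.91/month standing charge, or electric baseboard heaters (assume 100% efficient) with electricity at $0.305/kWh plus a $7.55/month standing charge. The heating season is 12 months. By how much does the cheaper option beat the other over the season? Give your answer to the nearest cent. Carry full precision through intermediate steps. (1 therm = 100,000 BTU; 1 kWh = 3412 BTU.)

$1866.65

Heat load = 11600 kWh × 3412 = 39,579,200 BTU
Gas: input = 39,579,200 / 0.74 = 53,485,405 BTU = 534.9 therm → 534.9 × $2.87 = $1,535.03; + 12 × $18.91 standing = $1,761.95
Electric: 39,579,200 BTU / 3412 = 11,600 kWh → × $0.305 = $3,538.00; + 12 × $7.55 standing = $3,628.60
Difference = |$1,761.95 − $3,628.60| = $1,866.65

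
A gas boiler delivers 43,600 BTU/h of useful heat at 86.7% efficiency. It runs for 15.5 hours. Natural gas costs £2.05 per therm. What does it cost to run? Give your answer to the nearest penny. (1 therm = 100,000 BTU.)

£15.98

Heat delivered = 43,600 BTU/h × 15.5 h = 675,800 BTU
Gas input = 675,800 / 0.867 = 779,469 BTU
= 779,469 / 100,000 = 7.795 therm
Cost = 7.795 × £2.05/therm = £15.98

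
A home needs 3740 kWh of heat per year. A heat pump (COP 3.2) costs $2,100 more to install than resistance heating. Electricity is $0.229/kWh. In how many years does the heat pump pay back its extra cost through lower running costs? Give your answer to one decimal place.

Resistance: 3740 kWh × $0.229 = $856.46/yr
Heat pump: 3740 / 3.2 = 1169 kWh in → × $0.229 = $267.64/yr
Annual savings = $588.82
Payback = $2,100 / $588.82 = 3.57 years

3.6 years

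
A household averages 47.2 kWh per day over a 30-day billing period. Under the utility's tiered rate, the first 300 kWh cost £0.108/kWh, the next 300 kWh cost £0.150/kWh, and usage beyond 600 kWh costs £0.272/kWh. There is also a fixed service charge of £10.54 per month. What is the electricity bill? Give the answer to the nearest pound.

£310

Usage = 47.2 kWh/day × 30 days = 1416 kWh
First 300 kWh × £0.108 = £32.40
Next 300 kWh × £0.150 = £45.00
Remaining 816 kWh × £0.272 = £221.95
Energy charge = £299.35; + service £10.54 = £309.89 ≈ £310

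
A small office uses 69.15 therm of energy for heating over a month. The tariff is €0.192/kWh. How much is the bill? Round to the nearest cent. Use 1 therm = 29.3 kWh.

69.15 therm × (29.3 kWh/therm) = 2,026 kWh
Cost = 2,026 kWh × €0.192/kWh = €389.01

€389.01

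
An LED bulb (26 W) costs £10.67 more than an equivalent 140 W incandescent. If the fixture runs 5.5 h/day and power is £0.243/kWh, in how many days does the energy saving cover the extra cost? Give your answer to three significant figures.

Power saved = 140 − 26 = 114 W
Daily energy saved = 114 W × 5.5 h = 627 Wh = 0.627 kWh
Daily savings = 0.627 × £0.243 = £0.1524
Payback = £10.67 / £0.1524 per day = 70.03 days

70 days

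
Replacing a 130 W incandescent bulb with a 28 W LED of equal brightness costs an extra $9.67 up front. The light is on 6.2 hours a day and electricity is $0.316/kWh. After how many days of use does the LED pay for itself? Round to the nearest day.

48 days

Power saved = 130 − 28 = 102 W
Daily energy saved = 102 W × 6.2 h = 632.4 Wh = 0.6324 kWh
Daily savings = 0.6324 × $0.316 = $0.1998
Payback = $9.67 / $0.1998 per day = 48.39 days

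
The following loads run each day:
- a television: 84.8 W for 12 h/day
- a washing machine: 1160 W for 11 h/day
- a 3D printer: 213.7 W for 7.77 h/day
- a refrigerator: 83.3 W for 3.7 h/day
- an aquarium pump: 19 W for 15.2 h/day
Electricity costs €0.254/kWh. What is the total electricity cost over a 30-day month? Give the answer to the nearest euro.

television: 84.8 W × 12 h × 30 d = 30,528 Wh = 30.53 kWh
washing machine: 1160 W × 11 h × 30 d = 382,800 Wh = 382.8 kWh
3D printer: 213.7 W × 7.77 h × 30 d = 49,813 Wh = 49.81 kWh
refrigerator: 83.3 W × 3.7 h × 30 d = 9,246 Wh = 9.246 kWh
aquarium pump: 19 W × 15.2 h × 30 d = 8,664 Wh = 8.664 kWh
Total energy = 30.53 + 382.8 + 49.81 + 9.246 + 8.664 = 481.1 kWh
Cost = 481.1 kWh × €0.254 = €122.19 ≈ €122

€122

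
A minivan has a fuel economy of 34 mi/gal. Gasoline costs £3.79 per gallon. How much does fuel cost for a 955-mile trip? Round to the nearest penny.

£106.45

Fuel = 955 mi / 34 mpg = 28.09 gal
Cost = 28.09 gal × £3.79/gal = £106.45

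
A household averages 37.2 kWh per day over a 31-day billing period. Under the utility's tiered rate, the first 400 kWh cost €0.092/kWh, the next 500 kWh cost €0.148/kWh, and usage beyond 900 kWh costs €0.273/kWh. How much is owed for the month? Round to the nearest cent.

Usage = 37.2 kWh/day × 31 days = 1153.2 kWh
First 400 kWh × €0.092 = €36.80
Next 500 kWh × €0.148 = €74.00
Remaining 253.2 kWh × €0.273 = €69.12
Total = €179.92

€179.92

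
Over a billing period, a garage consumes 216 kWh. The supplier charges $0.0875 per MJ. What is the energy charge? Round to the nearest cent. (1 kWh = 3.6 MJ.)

$68.04

216 kWh × (3.6 MJ/kWh) = 777.6 MJ
Cost = 777.6 MJ × $0.0875/MJ = $68.04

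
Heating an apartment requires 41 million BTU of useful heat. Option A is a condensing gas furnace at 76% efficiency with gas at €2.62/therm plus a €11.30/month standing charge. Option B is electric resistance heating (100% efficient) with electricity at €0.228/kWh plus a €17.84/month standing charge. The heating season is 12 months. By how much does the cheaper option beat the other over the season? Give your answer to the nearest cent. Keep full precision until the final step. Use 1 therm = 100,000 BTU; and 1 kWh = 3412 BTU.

Heat load = 41 × 10⁶ BTU = 41,000,000 BTU
Gas: input = 41,000,000 / 0.76 = 53,947,368 BTU = 539.5 therm → 539.5 × €2.62 = €1,413.42; + 12 × €11.30 standing = €1,549.02
Electric: 41,000,000 BTU / 3412 = 12,020 kWh → × €0.228 = €2,739.74; + 12 × €17.84 standing = €2,953.82
Difference = |€1,549.02 − €2,953.82| = €1,404.80

€1404.80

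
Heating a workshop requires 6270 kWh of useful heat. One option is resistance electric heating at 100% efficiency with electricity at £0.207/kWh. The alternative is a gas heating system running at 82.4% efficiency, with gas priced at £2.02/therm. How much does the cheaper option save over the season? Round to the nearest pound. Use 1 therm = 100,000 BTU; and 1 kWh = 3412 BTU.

£773

Heat load = 6270 kWh × 3412 = 21,393,240 BTU
Gas: input = 21,393,240 / 0.824 = 25,962,670 BTU = 259.6 therm → 259.6 × £2.02 = £524.45
Electric: 21,393,240 BTU / 3412 = 6,270 kWh → × £0.207 = £1,297.89
Difference = |£524.45 − £1,297.89| = £773.44 ≈ £773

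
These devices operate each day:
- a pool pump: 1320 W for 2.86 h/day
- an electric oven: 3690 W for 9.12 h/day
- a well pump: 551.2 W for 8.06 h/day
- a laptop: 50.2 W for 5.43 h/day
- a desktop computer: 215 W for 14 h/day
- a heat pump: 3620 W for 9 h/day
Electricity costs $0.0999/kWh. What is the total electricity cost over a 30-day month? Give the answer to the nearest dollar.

pool pump: 1320 W × 2.86 h × 30 d = 113,256 Wh = 113.3 kWh
electric oven: 3690 W × 9.12 h × 30 d = 1,009,584 Wh = 1,010 kWh
well pump: 551.2 W × 8.06 h × 30 d = 133,280 Wh = 133.3 kWh
laptop: 50.2 W × 5.43 h × 30 d = 8,178 Wh = 8.178 kWh
desktop computer: 215 W × 14 h × 30 d = 90,300 Wh = 90.3 kWh
heat pump: 3620 W × 9 h × 30 d = 977,400 Wh = 977.4 kWh
Total energy = 113.3 + 1,010 + 133.3 + 8.178 + 90.3 + 977.4 = 2,332 kWh
Cost = 2,332 kWh × $0.0999 = $232.97 ≈ $233

$233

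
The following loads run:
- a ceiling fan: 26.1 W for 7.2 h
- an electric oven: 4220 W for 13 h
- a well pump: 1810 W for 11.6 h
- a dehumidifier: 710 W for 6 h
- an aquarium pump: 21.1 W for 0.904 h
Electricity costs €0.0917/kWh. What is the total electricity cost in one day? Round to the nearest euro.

€7

ceiling fan: 26.1 W × 7.2 h = 188 Wh = 0.1879 kWh
electric oven: 4220 W × 13 h = 54,860 Wh = 54.86 kWh
well pump: 1810 W × 11.6 h = 20,996 Wh = 21 kWh
dehumidifier: 710 W × 6 h = 4,260 Wh = 4.26 kWh
aquarium pump: 21.1 W × 0.904 h = 19 Wh = 0.01907 kWh
Total energy = 0.1879 + 54.86 + 21 + 4.26 + 0.01907 = 80.32 kWh
Cost = 80.32 kWh × €0.0917 = €7.37 ≈ €7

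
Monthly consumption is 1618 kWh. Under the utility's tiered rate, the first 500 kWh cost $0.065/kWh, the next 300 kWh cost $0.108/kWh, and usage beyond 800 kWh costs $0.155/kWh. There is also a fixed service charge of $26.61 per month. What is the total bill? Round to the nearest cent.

$218.30

First 500 kWh × $0.065 = $32.50
Next 300 kWh × $0.108 = $32.40
Remaining 818 kWh × $0.155 = $126.79
Energy charge = $191.69; + service $26.61 = $218.30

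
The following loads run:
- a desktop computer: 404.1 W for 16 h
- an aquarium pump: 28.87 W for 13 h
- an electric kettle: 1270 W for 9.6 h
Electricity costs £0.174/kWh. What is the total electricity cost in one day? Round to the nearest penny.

£3.31

desktop computer: 404.1 W × 16 h = 6,466 Wh = 6.466 kWh
aquarium pump: 28.87 W × 13 h = 375 Wh = 0.3753 kWh
electric kettle: 1270 W × 9.6 h = 12,192 Wh = 12.19 kWh
Total energy = 6.466 + 0.3753 + 12.19 = 19.03 kWh
Cost = 19.03 kWh × £0.174 = £3.31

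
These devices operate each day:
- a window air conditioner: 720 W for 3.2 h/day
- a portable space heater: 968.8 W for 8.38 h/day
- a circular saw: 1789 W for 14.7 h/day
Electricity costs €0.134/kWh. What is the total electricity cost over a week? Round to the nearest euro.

€34

window air conditioner: 720 W × 3.2 h × 7 d = 16,128 Wh = 16.13 kWh
portable space heater: 968.8 W × 8.38 h × 7 d = 56,830 Wh = 56.83 kWh
circular saw: 1789 W × 14.7 h × 7 d = 184,088 Wh = 184.1 kWh
Total energy = 16.13 + 56.83 + 184.1 = 257 kWh
Cost = 257 kWh × €0.134 = €34.44 ≈ €34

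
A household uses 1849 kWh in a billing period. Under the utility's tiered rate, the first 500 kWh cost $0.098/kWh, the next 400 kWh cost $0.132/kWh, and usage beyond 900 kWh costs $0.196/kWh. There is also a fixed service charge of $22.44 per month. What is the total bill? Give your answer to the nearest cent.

First 500 kWh × $0.098 = $49.00
Next 400 kWh × $0.132 = $52.80
Remaining 949 kWh × $0.196 = $186.00
Energy charge = $287.80; + service $22.44 = $310.24

$310.24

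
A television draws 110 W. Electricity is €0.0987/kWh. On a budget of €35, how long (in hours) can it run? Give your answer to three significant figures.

Energy budget = €35 / €0.0987 per kWh = 354.6 kWh = 354,610 Wh
Runtime = 354,610 Wh / 110 W = 3,224 h

3220 h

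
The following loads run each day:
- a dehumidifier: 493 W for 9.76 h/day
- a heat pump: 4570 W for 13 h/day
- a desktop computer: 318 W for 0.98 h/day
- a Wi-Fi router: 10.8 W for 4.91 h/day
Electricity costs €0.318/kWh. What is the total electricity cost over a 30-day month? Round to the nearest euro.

€616

dehumidifier: 493 W × 9.76 h × 30 d = 144,350 Wh = 144.4 kWh
heat pump: 4570 W × 13 h × 30 d = 1,782,300 Wh = 1,782 kWh
desktop computer: 318 W × 0.98 h × 30 d = 9,349 Wh = 9.349 kWh
Wi-Fi router: 10.8 W × 4.91 h × 30 d = 1,591 Wh = 1.591 kWh
Total energy = 144.4 + 1,782 + 9.349 + 1.591 = 1,938 kWh
Cost = 1,938 kWh × €0.318 = €616.15 ≈ €616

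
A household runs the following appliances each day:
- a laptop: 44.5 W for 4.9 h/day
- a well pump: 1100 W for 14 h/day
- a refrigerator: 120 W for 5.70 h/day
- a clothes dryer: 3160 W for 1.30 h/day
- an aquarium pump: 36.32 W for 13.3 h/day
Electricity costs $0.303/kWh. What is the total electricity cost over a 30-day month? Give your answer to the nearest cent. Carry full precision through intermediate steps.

$189.92

laptop: 44.5 W × 4.9 h × 30 d = 6,542 Wh = 6.542 kWh
well pump: 1100 W × 14 h × 30 d = 462,000 Wh = 462 kWh
refrigerator: 120 W × 5.70 h × 30 d = 20,520 Wh = 20.52 kWh
clothes dryer: 3160 W × 1.30 h × 30 d = 123,240 Wh = 123.2 kWh
aquarium pump: 36.32 W × 13.3 h × 30 d = 14,492 Wh = 14.49 kWh
Total energy = 6.542 + 462 + 20.52 + 123.2 + 14.49 = 626.8 kWh
Cost = 626.8 kWh × $0.303 = $189.92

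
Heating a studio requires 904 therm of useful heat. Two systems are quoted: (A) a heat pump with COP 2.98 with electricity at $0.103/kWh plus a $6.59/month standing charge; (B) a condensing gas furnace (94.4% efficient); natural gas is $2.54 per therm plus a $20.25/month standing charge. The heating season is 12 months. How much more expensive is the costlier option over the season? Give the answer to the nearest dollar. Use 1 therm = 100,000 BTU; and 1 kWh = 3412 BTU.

$1681

Heat load = 904 therm × 100,000 = 90,400,000 BTU
Gas: input = 90,400,000 / 0.944 = 95,762,712 BTU = 957.6 therm → 957.6 × $2.54 = $2,432.37; + 12 × $20.25 standing = $2,675.37
Heat pump: 90,400,000 BTU / 3412 = 26,490 kWh heat; / 2.98 = 8,891 kWh in → × $0.103 = $915.76; + 12 × $6.59 standing = $994.84
Difference = |$2,675.37 − $994.84| = $1,680.54 ≈ $1681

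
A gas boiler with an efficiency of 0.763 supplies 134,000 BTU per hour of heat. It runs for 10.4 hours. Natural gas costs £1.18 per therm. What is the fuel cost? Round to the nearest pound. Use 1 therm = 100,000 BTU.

£22

Heat delivered = 134,000 BTU/h × 10.4 h = 1,393,600 BTU
Gas input = 1,393,600 / 0.763 = 1,826,474 BTU
= 1,826,474 / 100,000 = 18.26 therm
Cost = 18.26 × £1.18/therm = £21.55 ≈ £22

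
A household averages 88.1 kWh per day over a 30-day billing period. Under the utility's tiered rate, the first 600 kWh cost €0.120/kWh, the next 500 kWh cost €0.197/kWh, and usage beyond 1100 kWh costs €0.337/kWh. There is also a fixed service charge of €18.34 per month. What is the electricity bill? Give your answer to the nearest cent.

Usage = 88.1 kWh/day × 30 days = 2643 kWh
First 600 kWh × €0.120 = €72.00
Next 500 kWh × €0.197 = €98.50
Remaining 1543 kWh × €0.337 = €519.99
Energy charge = €690.49; + service €18.34 = €708.83

€708.83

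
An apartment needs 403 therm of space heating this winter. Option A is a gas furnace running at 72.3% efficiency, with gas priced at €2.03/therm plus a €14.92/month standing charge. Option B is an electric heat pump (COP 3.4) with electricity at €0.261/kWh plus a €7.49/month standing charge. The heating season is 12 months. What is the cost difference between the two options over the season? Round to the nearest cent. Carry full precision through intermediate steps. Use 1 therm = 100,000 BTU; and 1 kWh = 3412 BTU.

Heat load = 403 therm × 100,000 = 40,300,000 BTU
Gas: input = 40,300,000 / 0.723 = 55,739,972 BTU = 557.4 therm → 557.4 × €2.03 = €1,131.52; + 12 × €14.92 standing = €1,310.56
Heat pump: 40,300,000 BTU / 3412 = 11,810 kWh heat; / 3.4 = 3,474 kWh in → × €0.261 = €906.69; + 12 × €7.49 standing = €996.57
Difference = |€1,310.56 − €996.57| = €313.99

€313.99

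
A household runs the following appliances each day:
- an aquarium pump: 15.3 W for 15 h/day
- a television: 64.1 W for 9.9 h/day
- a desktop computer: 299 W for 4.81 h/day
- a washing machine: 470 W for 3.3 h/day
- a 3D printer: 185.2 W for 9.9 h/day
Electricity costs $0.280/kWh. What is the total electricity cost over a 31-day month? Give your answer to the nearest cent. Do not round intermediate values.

$49.36

aquarium pump: 15.3 W × 15 h × 31 d = 7,114 Wh = 7.114 kWh
television: 64.1 W × 9.9 h × 31 d = 19,672 Wh = 19.67 kWh
desktop computer: 299 W × 4.81 h × 31 d = 44,584 Wh = 44.58 kWh
washing machine: 470 W × 3.3 h × 31 d = 48,081 Wh = 48.08 kWh
3D printer: 185.2 W × 9.9 h × 31 d = 56,838 Wh = 56.84 kWh
Total energy = 7.114 + 19.67 + 44.58 + 48.08 + 56.84 = 176.3 kWh
Cost = 176.3 kWh × $0.280 = $49.36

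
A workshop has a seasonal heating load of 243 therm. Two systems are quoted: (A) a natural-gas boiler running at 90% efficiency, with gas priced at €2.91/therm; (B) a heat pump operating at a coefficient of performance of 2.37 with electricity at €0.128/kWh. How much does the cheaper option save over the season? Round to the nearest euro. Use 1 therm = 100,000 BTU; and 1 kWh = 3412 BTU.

Heat load = 243 therm × 100,000 = 24,300,000 BTU
Gas: input = 24,300,000 / 0.90 = 27,000,000 BTU = 270 therm → 270 × €2.91 = €785.70
Heat pump: 24,300,000 BTU / 3412 = 7,122 kWh heat; / 2.37 = 3,005 kWh in → × €0.128 = €384.64
Difference = |€785.70 − €384.64| = €401.06 ≈ €401

€401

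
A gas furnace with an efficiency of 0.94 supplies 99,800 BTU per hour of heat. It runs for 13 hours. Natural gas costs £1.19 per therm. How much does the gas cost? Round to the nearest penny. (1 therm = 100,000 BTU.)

Heat delivered = 99,800 BTU/h × 13 h = 1,297,400 BTU
Gas input = 1,297,400 / 0.94 = 1,380,213 BTU
= 1,380,213 / 100,000 = 13.8 therm
Cost = 13.8 × £1.19/therm = £16.42

£16.42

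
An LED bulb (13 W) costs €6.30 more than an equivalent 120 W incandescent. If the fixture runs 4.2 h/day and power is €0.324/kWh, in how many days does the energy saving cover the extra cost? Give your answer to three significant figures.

43.3 days

Power saved = 120 − 13 = 107 W
Daily energy saved = 107 W × 4.2 h = 449.4 Wh = 0.4494 kWh
Daily savings = 0.4494 × €0.324 = €0.1456
Payback = €6.30 / €0.1456 per day = 43.27 days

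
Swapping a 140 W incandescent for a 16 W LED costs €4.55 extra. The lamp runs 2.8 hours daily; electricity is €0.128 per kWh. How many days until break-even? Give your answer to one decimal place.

Power saved = 140 − 16 = 124 W
Daily energy saved = 124 W × 2.8 h = 347.2 Wh = 0.3472 kWh
Daily savings = 0.3472 × €0.128 = €0.0444
Payback = €4.55 / €0.0444 per day = 102.4 days

102.4 days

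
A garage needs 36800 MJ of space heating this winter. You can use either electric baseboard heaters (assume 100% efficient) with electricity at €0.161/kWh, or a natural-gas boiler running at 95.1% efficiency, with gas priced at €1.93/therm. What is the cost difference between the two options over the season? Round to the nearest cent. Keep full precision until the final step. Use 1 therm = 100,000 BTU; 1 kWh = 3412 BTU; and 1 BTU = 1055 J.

Heat load = 36800 MJ = 36,800,000,000 J / 1055 = 34,881,517 BTU
Gas: input = 34,881,517 / 0.951 = 36,678,777 BTU = 366.8 therm → 366.8 × €1.93 = €707.90
Electric: 34,881,517 BTU / 3412 = 10,220 kWh → × €0.161 = €1,645.93
Difference = |€707.90 − €1,645.93| = €938.03

€938.03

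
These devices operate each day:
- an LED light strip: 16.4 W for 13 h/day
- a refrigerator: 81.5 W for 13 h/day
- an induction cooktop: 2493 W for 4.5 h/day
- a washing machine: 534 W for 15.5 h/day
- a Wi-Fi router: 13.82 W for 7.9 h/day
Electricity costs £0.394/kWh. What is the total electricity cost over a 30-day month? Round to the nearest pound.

LED light strip: 16.4 W × 13 h × 30 d = 6,396 Wh = 6.396 kWh
refrigerator: 81.5 W × 13 h × 30 d = 31,785 Wh = 31.79 kWh
induction cooktop: 2493 W × 4.5 h × 30 d = 336,555 Wh = 336.6 kWh
washing machine: 534 W × 15.5 h × 30 d = 248,310 Wh = 248.3 kWh
Wi-Fi router: 13.82 W × 7.9 h × 30 d = 3,275 Wh = 3.275 kWh
Total energy = 6.396 + 31.79 + 336.6 + 248.3 + 3.275 = 626.3 kWh
Cost = 626.3 kWh × £0.394 = £246.77 ≈ £247

£247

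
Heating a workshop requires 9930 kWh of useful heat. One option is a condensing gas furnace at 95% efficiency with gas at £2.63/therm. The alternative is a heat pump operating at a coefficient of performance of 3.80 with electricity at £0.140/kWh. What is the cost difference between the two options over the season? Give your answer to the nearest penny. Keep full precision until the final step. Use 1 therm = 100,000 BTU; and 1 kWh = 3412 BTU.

£572.13

Heat load = 9930 kWh × 3412 = 33,881,160 BTU
Gas: input = 33,881,160 / 0.95 = 35,664,379 BTU = 356.6 therm → 356.6 × £2.63 = £937.97
Heat pump: 33,881,160 BTU / 3412 = 9,930 kWh heat; / 3.80 = 2,613 kWh in → × £0.140 = £365.84
Difference = |£937.97 − £365.84| = £572.13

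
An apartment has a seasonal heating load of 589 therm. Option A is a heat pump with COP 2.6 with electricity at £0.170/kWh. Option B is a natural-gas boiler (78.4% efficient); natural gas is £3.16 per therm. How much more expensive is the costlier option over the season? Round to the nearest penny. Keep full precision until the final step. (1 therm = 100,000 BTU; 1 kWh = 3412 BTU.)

£1245.32

Heat load = 589 therm × 100,000 = 58,900,000 BTU
Gas: input = 58,900,000 / 0.784 = 75,127,551 BTU = 751.3 therm → 751.3 × £3.16 = £2,374.03
Heat pump: 58,900,000 BTU / 3412 = 17,260 kWh heat; / 2.6 = 6,639 kWh in → × £0.170 = £1,128.71
Difference = |£2,374.03 − £1,128.71| = £1,245.32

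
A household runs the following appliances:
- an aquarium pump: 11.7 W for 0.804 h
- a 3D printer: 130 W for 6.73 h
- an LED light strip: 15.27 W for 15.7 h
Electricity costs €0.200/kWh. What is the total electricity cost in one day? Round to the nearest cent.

aquarium pump: 11.7 W × 0.804 h = 9 Wh = 0.009407 kWh
3D printer: 130 W × 6.73 h = 875 Wh = 0.8749 kWh
LED light strip: 15.27 W × 15.7 h = 240 Wh = 0.2397 kWh
Total energy = 0.009407 + 0.8749 + 0.2397 = 1.124 kWh
Cost = 1.124 kWh × €0.200 = €0.22

€0.22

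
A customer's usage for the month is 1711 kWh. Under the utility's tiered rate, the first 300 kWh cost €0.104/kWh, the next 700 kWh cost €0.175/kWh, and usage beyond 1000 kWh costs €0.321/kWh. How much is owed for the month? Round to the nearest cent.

€381.93

First 300 kWh × €0.104 = €31.20
Next 700 kWh × €0.175 = €122.50
Remaining 711 kWh × €0.321 = €228.23
Total = €381.93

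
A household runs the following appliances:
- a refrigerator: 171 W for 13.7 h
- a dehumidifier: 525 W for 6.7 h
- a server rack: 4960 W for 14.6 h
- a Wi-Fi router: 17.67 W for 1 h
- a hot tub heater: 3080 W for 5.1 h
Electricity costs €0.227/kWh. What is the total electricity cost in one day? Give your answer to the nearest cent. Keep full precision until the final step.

refrigerator: 171 W × 13.7 h = 2,343 Wh = 2.343 kWh
dehumidifier: 525 W × 6.7 h = 3,518 Wh = 3.518 kWh
server rack: 4960 W × 14.6 h = 72,416 Wh = 72.42 kWh
Wi-Fi router: 17.67 W × 1 h = 18 Wh = 0.01767 kWh
hot tub heater: 3080 W × 5.1 h = 15,708 Wh = 15.71 kWh
Total energy = 2.343 + 3.518 + 72.42 + 0.01767 + 15.71 = 94 kWh
Cost = 94 kWh × €0.227 = €21.34

€21.34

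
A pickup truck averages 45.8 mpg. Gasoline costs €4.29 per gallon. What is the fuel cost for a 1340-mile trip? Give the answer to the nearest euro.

€126

Fuel = 1340 mi / 45.8 mpg = 29.26 gal
Cost = 29.26 gal × €4.29/gal = €125.52 ≈ €126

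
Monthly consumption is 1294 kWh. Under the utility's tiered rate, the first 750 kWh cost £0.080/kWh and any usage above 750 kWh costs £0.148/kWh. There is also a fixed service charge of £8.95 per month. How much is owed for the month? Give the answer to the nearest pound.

£149

First 750 kWh × £0.080 = £60.00
Remaining 544 kWh × £0.148 = £80.51
Energy charge = £140.51; + service £8.95 = £149.46 ≈ £149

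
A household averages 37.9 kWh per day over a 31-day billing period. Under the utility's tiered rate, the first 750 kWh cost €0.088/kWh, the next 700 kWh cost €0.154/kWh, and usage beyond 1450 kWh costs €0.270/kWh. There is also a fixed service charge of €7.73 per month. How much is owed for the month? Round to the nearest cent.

Usage = 37.9 kWh/day × 31 days = 1174.9 kWh
First 750 kWh × €0.088 = €66.00
Next 424.9 kWh × €0.154 = €65.43
Remaining tier: 0 kWh (not reached)
Energy charge = €131.43; + service €7.73 = €139.16

€139.16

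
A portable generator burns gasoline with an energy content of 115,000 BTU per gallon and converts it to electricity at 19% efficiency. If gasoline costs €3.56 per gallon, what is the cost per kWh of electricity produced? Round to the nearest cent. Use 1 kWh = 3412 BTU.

Electrical output per gallon = 115,000 BTU × 0.19 / 3412 BTU/kWh = 6.404 kWh
Cost per kWh = €3.56 / 6.404 kWh = €0.556

€0.56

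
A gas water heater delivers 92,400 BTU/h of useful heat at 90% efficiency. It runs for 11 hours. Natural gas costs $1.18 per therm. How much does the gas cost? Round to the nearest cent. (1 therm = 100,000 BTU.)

$13.33

Heat delivered = 92,400 BTU/h × 11 h = 1,016,400 BTU
Gas input = 1,016,400 / 0.90 = 1,129,333 BTU
= 1,129,333 / 100,000 = 11.29 therm
Cost = 11.29 × $1.18/therm = $13.33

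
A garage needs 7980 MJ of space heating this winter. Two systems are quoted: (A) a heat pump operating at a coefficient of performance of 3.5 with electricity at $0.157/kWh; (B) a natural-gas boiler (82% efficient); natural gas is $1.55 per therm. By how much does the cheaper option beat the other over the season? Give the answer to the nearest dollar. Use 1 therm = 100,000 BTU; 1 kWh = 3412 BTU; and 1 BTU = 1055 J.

Heat load = 7980 MJ = 7,980,000,000 J / 1055 = 7,563,981 BTU
Gas: input = 7,563,981 / 0.82 = 9,224,367 BTU = 92.24 therm → 92.24 × $1.55 = $142.98
Heat pump: 7,563,981 BTU / 3412 = 2,217 kWh heat; / 3.5 = 633.4 kWh in → × $0.157 = $99.44
Difference = |$142.98 − $99.44| = $43.53 ≈ $44

$44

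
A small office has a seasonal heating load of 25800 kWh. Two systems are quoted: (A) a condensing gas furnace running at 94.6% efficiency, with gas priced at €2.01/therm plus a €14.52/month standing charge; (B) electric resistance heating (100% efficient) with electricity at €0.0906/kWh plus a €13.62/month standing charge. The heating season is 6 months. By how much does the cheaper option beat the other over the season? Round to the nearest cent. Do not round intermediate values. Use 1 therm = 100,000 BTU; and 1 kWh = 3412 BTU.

€461.68

Heat load = 25800 kWh × 3412 = 88,029,600 BTU
Gas: input = 88,029,600 / 0.946 = 93,054,545 BTU = 930.5 therm → 930.5 × €2.01 = €1,870.40; + 6 × €14.52 standing = €1,957.52
Electric: 88,029,600 BTU / 3412 = 25,800 kWh → × €0.0906 = €2,337.48; + 6 × €13.62 standing = €2,419.20
Difference = |€1,957.52 − €2,419.20| = €461.68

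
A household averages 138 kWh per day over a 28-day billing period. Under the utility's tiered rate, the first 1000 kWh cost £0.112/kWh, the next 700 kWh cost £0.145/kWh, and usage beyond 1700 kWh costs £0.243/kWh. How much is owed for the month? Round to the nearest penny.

£739.35

Usage = 138 kWh/day × 28 days = 3864 kWh
First 1000 kWh × £0.112 = £112.00
Next 700 kWh × £0.145 = £101.50
Remaining 2164 kWh × £0.243 = £525.85
Total = £739.35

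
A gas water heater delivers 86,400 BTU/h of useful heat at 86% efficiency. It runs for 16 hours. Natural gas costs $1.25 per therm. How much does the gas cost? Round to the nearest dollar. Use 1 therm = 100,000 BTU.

$20

Heat delivered = 86,400 BTU/h × 16 h = 1,382,400 BTU
Gas input = 1,382,400 / 0.86 = 1,607,442 BTU
= 1,607,442 / 100,000 = 16.07 therm
Cost = 16.07 × $1.25/therm = $20.09 ≈ $20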